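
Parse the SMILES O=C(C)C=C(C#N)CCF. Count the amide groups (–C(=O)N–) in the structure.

Scan the SMILES for the amide motif — none present.
Groups that are present: 1 alkene, 1 ketone, 1 nitrile.

0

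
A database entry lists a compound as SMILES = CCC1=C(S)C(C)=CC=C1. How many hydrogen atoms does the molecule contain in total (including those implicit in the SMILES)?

12

Walk through each heavy atom and fill implicit hydrogens from standard valence (C 4, N 3, O 2, S 2, halogen 1):
  atom 1: C, bond orders sum to 1 (valence 4) → 3 H
  atom 2: C, bond orders sum to 2 (valence 4) → 2 H
  atom 3: C, bond orders sum to 4 (valence 4) → 0 H
  atom 4: C, bond orders sum to 4 (valence 4) → 0 H
  atom 5: S, bond orders sum to 1 (valence 2) → 1 H
  atom 6: C, bond orders sum to 4 (valence 4) → 0 H
  atom 7: C, bond orders sum to 1 (valence 4) → 3 H
  atom 8: C, bond orders sum to 3 (valence 4) → 1 H
  atom 9: C, bond orders sum to 3 (valence 4) → 1 H
  atom 10: C, bond orders sum to 3 (valence 4) → 1 H
Total hydrogens: 12.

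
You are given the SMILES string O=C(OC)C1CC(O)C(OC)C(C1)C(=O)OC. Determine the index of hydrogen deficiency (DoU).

3

Molecular formula: C11H18O6.
DoU = (2C + 2 + N − H − X) / 2, where X is the halogen count and O/S are ignored.
    = (2·11 + 2 + 0 − 18 − 0) / 2 = 6 / 2 = 3.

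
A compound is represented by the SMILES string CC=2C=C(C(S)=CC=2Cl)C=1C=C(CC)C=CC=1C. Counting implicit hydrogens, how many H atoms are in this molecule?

17

Walk through each heavy atom and fill implicit hydrogens from standard valence (C 4, N 3, O 2, S 2, halogen 1):
  atom 1: C, bond orders sum to 1 (valence 4) → 3 H
  atom 2: C, bond orders sum to 4 (valence 4) → 0 H
  atom 3: C, bond orders sum to 3 (valence 4) → 1 H
  atom 4: C, bond orders sum to 4 (valence 4) → 0 H
  atom 5: C, bond orders sum to 4 (valence 4) → 0 H
  atom 6: S, bond orders sum to 1 (valence 2) → 1 H
  atom 7: C, bond orders sum to 3 (valence 4) → 1 H
  atom 8: C, bond orders sum to 4 (valence 4) → 0 H
  atom 9: Cl (halogen, monovalent) → 0 H
  atom 10: C, bond orders sum to 4 (valence 4) → 0 H
  atom 11: C, bond orders sum to 3 (valence 4) → 1 H
  atom 12: C, bond orders sum to 4 (valence 4) → 0 H
  atom 13: C, bond orders sum to 2 (valence 4) → 2 H
  atom 14: C, bond orders sum to 1 (valence 4) → 3 H
  atom 15: C, bond orders sum to 3 (valence 4) → 1 H
  atom 16: C, bond orders sum to 3 (valence 4) → 1 H
  atom 17: C, bond orders sum to 4 (valence 4) → 0 H
  atom 18: C, bond orders sum to 1 (valence 4) → 3 H
Total hydrogens: 17.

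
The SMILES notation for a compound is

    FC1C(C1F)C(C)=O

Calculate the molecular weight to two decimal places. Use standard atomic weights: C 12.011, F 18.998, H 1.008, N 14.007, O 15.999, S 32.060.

120.10 g/mol

First, the molecular formula is C5H6F2O (counting implicit H from valence).
  C: 5 × 12.011 = 60.055
  F: 2 × 18.998 = 37.996
  H: 6 × 1.008 = 6.048
  O: 1 × 15.999 = 15.999
Sum: 5×12.011 + 2×18.998 + 6×1.008 + 1×15.999 = 120.098 → 120.10 g/mol.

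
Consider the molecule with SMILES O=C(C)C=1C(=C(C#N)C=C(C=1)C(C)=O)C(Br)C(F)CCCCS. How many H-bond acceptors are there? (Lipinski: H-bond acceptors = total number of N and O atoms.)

N atoms: 1; O atoms: 2.
Lipinski HBA = 1 + 2 = 3.

3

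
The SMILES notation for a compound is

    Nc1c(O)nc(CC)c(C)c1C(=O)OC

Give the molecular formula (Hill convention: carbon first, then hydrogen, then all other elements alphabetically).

C10H14N2O3

Walk through each heavy atom and fill implicit hydrogens from standard valence (C 4, N 3, O 2, S 2, halogen 1); for lowercase aromatic atoms, an aromatic c carries 1 H when it has two neighbours and 0 H with three, and aromatic n carries 0 H:
  atom 1: N, bond orders sum to 1 (valence 3) → 2 H
  atom 2: aromatic c, 3 neighbours → 0 H
  atom 3: aromatic c, 3 neighbours → 0 H
  atom 4: O, bond orders sum to 1 (valence 2) → 1 H
  atom 5: aromatic n, 2 neighbours → 0 H
  atom 6: aromatic c, 3 neighbours → 0 H
  atom 7: C, bond orders sum to 2 (valence 4) → 2 H
  atom 8: C, bond orders sum to 1 (valence 4) → 3 H
  atom 9: aromatic c, 3 neighbours → 0 H
  atom 10: C, bond orders sum to 1 (valence 4) → 3 H
  atom 11: aromatic c, 3 neighbours → 0 H
  atom 12: C, bond orders sum to 4 (valence 4) → 0 H
  atom 13: O, bond orders sum to 2 (valence 2) → 0 H
  atom 14: O, bond orders sum to 2 (valence 2) → 0 H
  atom 15: C, bond orders sum to 1 (valence 4) → 3 H
Totals → C:10, H:14, N:2, O:3.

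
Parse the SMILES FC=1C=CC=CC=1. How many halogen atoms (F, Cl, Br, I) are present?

Halogen atoms appear at heavy-atom position 1 (1×F).
Halogen count: 1.

1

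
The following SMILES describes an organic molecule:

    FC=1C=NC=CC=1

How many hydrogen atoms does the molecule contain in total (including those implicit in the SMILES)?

4

Walk through each heavy atom and fill implicit hydrogens from standard valence (C 4, N 3, O 2, S 2, halogen 1):
  atom 1: F (halogen, monovalent) → 0 H
  atom 2: C, bond orders sum to 4 (valence 4) → 0 H
  atom 3: C, bond orders sum to 3 (valence 4) → 1 H
  atom 4: N, bond orders sum to 3 (valence 3) → 0 H
  atom 5: C, bond orders sum to 3 (valence 4) → 1 H
  atom 6: C, bond orders sum to 3 (valence 4) → 1 H
  atom 7: C, bond orders sum to 3 (valence 4) → 1 H
Total hydrogens: 4.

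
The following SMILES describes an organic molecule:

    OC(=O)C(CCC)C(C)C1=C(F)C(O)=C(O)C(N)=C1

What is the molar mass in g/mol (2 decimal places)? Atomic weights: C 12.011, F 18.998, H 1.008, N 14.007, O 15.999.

271.29 g/mol

First, the molecular formula is C13H18FNO4 (counting implicit H from valence).
  C: 13 × 12.011 = 156.143
  F: 1 × 18.998 = 18.998
  H: 18 × 1.008 = 18.144
  N: 1 × 14.007 = 14.007
  O: 4 × 15.999 = 63.996
Sum: 13×12.011 + 1×18.998 + 18×1.008 + 1×14.007 + 4×15.999 = 271.288 → 271.29 g/mol.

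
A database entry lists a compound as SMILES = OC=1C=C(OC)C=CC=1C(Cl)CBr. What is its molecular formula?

C9H10BrClO2

Walk through each heavy atom and fill implicit hydrogens from standard valence (C 4, N 3, O 2, S 2, halogen 1):
  atom 1: O, bond orders sum to 1 (valence 2) → 1 H
  atom 2: C, bond orders sum to 4 (valence 4) → 0 H
  atom 3: C, bond orders sum to 3 (valence 4) → 1 H
  atom 4: C, bond orders sum to 4 (valence 4) → 0 H
  atom 5: O, bond orders sum to 2 (valence 2) → 0 H
  atom 6: C, bond orders sum to 1 (valence 4) → 3 H
  atom 7: C, bond orders sum to 3 (valence 4) → 1 H
  atom 8: C, bond orders sum to 3 (valence 4) → 1 H
  atom 9: C, bond orders sum to 4 (valence 4) → 0 H
  atom 10: C, bond orders sum to 3 (valence 4) → 1 H
  atom 11: Cl (halogen, monovalent) → 0 H
  atom 12: C, bond orders sum to 2 (valence 4) → 2 H
  atom 13: Br (halogen, monovalent) → 0 H
Totals → C:9, H:10, Br:1, Cl:1, O:2.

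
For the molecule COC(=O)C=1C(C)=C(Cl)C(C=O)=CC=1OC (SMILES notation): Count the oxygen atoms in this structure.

4

Scan the SMILES for O atoms (remember two-letter symbols like Cl and Br are single atoms).
Oxygen count: 4.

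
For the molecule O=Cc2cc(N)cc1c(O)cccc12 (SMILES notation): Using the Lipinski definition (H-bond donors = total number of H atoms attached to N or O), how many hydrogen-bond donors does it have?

Donors: find every N or O and count the H atoms it carries.
  atom 1 (O): bond orders sum to 2 → 0 H
  atom 6 (N): bond orders sum to 1 → 2 H
  atom 10 (O): bond orders sum to 1 → 1 H
Lipinski HBD = 3.

3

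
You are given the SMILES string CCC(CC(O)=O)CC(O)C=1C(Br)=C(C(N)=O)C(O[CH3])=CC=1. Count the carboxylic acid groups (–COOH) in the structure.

1

The carboxylic acid motif appears at heavy-atom position 5 in the SMILES.
Other groups present: 1 amide, 1 ether, 1 hydroxyl.
Carboxylic acid count: 1.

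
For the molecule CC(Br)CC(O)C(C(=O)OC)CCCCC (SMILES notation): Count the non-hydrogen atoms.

16

Every atom symbol written in the SMILES (organic subset) is one heavy atom; implicit H are not written.
Heavy atoms by element → Br:1, C:12, O:3.
Total: 16.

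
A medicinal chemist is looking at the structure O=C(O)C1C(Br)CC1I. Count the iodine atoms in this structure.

1

Scan the SMILES for I atoms (remember two-letter symbols like Cl and Br are single atoms).
Iodine count: 1.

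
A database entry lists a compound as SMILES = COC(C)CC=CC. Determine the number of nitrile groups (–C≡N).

Scan the SMILES for the nitrile motif — none present.
Groups that are present: 1 alkene, 1 ether.

0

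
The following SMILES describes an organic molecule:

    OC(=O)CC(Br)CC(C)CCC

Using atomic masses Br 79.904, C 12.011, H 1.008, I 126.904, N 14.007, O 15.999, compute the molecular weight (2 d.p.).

237.14 g/mol

First, the molecular formula is C9H17BrO2 (counting implicit H from valence).
  Br: 1 × 79.904 = 79.904
  C: 9 × 12.011 = 108.099
  H: 17 × 1.008 = 17.136
  O: 2 × 15.999 = 31.998
Sum: 1×79.904 + 9×12.011 + 17×1.008 + 2×15.999 = 237.137 → 237.14 g/mol.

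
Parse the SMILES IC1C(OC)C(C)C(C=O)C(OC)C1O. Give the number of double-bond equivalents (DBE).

2

Degree of unsaturation = (number of rings) + (number of π bonds).
Ring closures in the SMILES: 1.
π bonds: 1 double bond (each 1 DoU) → 1 DoU from unsaturation.
Total DoU = 1 + 1 = 2.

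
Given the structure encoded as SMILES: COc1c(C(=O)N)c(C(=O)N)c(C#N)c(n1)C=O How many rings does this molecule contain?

1

In SMILES, each pair of matching ring-closure digits denotes one ring-closing bond; the number of such bonds equals the number of independent rings.
Ring-closure bonds here: 1.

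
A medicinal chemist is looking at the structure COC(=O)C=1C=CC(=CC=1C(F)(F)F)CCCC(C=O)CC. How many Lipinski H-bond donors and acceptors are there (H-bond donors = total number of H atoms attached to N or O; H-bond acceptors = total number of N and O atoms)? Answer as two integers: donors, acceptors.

Donors: find every N or O and count the H atoms it carries.
  atom 2 (O): bond orders sum to 2 → 0 H
  atom 4 (O): bond orders sum to 2 → 0 H
  atom 20 (O): bond orders sum to 2 → 0 H
Lipinski HBD = 0.
Acceptors: N atoms = 0, O atoms = 3 → HBA = 3.

0, 3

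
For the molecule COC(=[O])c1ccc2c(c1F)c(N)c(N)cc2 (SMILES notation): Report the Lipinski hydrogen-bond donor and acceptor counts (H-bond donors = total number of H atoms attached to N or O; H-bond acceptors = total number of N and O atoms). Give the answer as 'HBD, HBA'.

4, 4

Donors: find every N or O and count the H atoms it carries.
  atom 2 (O): bond orders sum to 2 → 0 H
  atom 4 (O): bond orders sum to 2 → 0 H
  atom 13 (N): bond orders sum to 1 → 2 H
  atom 15 (N): bond orders sum to 1 → 2 H
Lipinski HBD = 4.
Acceptors: N atoms = 2, O atoms = 2 → HBA = 4.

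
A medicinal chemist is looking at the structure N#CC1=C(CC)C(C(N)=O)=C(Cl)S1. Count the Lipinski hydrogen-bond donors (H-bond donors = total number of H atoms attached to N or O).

2

Donors: find every N or O and count the H atoms it carries.
  atom 1 (N): bond orders sum to 3 → 0 H
  atom 9 (N): bond orders sum to 1 → 2 H
  atom 10 (O): bond orders sum to 2 → 0 H
Lipinski HBD = 2.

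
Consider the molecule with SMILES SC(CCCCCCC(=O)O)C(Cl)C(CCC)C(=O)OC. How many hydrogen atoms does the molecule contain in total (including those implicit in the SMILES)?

27

Walk through each heavy atom and fill implicit hydrogens from standard valence (C 4, N 3, O 2, S 2, halogen 1):
  atom 1: S, bond orders sum to 1 (valence 2) → 1 H
  atom 2: C, bond orders sum to 3 (valence 4) → 1 H
  atom 3: C, bond orders sum to 2 (valence 4) → 2 H
  atom 4: C, bond orders sum to 2 (valence 4) → 2 H
  atom 5: C, bond orders sum to 2 (valence 4) → 2 H
  atom 6: C, bond orders sum to 2 (valence 4) → 2 H
  atom 7: C, bond orders sum to 2 (valence 4) → 2 H
  atom 8: C, bond orders sum to 2 (valence 4) → 2 H
  atom 9: C, bond orders sum to 4 (valence 4) → 0 H
  atom 10: O, bond orders sum to 2 (valence 2) → 0 H
  atom 11: O, bond orders sum to 1 (valence 2) → 1 H
  atom 12: C, bond orders sum to 3 (valence 4) → 1 H
  atom 13: Cl (halogen, monovalent) → 0 H
  atom 14: C, bond orders sum to 3 (valence 4) → 1 H
  atom 15: C, bond orders sum to 2 (valence 4) → 2 H
  atom 16: C, bond orders sum to 2 (valence 4) → 2 H
  atom 17: C, bond orders sum to 1 (valence 4) → 3 H
  atom 18: C, bond orders sum to 4 (valence 4) → 0 H
  atom 19: O, bond orders sum to 2 (valence 2) → 0 H
  atom 20: O, bond orders sum to 2 (valence 2) → 0 H
  atom 21: C, bond orders sum to 1 (valence 4) → 3 H
Total hydrogens: 27.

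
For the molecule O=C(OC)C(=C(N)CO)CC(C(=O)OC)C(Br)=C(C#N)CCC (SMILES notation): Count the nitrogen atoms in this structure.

Scan the SMILES for N atoms (remember two-letter symbols like Cl and Br are single atoms).
Nitrogen count: 2.

2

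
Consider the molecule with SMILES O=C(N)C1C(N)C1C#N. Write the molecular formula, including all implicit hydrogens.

Walk through each heavy atom and fill implicit hydrogens from standard valence (C 4, N 3, O 2, S 2, halogen 1):
  atom 1: O, bond orders sum to 2 (valence 2) → 0 H
  atom 2: C, bond orders sum to 4 (valence 4) → 0 H
  atom 3: N, bond orders sum to 1 (valence 3) → 2 H
  atom 4: C, bond orders sum to 3 (valence 4) → 1 H
  atom 5: C, bond orders sum to 3 (valence 4) → 1 H
  atom 6: N, bond orders sum to 1 (valence 3) → 2 H
  atom 7: C, bond orders sum to 3 (valence 4) → 1 H
  atom 8: C, bond orders sum to 4 (valence 4) → 0 H
  atom 9: N, bond orders sum to 3 (valence 3) → 0 H
Totals → C:5, H:7, N:3, O:1.

C5H7N3O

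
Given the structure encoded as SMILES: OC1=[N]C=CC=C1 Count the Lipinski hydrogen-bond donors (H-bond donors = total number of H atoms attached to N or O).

Donors: find every N or O and count the H atoms it carries.
  atom 1 (O): bond orders sum to 1 → 1 H
  atom 3 (N): bond orders sum to 3 → 0 H
Lipinski HBD = 1.

1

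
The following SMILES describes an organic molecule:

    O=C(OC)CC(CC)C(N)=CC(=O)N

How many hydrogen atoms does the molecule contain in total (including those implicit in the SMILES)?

Walk through each heavy atom and fill implicit hydrogens from standard valence (C 4, N 3, O 2, S 2, halogen 1):
  atom 1: O, bond orders sum to 2 (valence 2) → 0 H
  atom 2: C, bond orders sum to 4 (valence 4) → 0 H
  atom 3: O, bond orders sum to 2 (valence 2) → 0 H
  atom 4: C, bond orders sum to 1 (valence 4) → 3 H
  atom 5: C, bond orders sum to 2 (valence 4) → 2 H
  atom 6: C, bond orders sum to 3 (valence 4) → 1 H
  atom 7: C, bond orders sum to 2 (valence 4) → 2 H
  atom 8: C, bond orders sum to 1 (valence 4) → 3 H
  atom 9: C, bond orders sum to 4 (valence 4) → 0 H
  atom 10: N, bond orders sum to 1 (valence 3) → 2 H
  atom 11: C, bond orders sum to 3 (valence 4) → 1 H
  atom 12: C, bond orders sum to 4 (valence 4) → 0 H
  atom 13: O, bond orders sum to 2 (valence 2) → 0 H
  atom 14: N, bond orders sum to 1 (valence 3) → 2 H
Total hydrogens: 16.

16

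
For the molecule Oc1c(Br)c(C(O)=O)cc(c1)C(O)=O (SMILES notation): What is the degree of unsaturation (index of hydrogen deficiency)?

6

Molecular formula: C8H5BrO5.
DoU = (2C + 2 + N − H − X) / 2, where X is the halogen count and O/S are ignored.
    = (2·8 + 2 + 0 − 5 − 1) / 2 = 12 / 2 = 6.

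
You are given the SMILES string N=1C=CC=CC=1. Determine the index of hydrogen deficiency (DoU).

Molecular formula: C5H5N.
DoU = (2C + 2 + N − H − X) / 2, where X is the halogen count and O/S are ignored.
    = (2·5 + 2 + 1 − 5 − 0) / 2 = 8 / 2 = 4.

4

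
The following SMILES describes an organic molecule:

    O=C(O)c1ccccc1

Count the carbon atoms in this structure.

7

Count every carbon token in the SMILES (each C, including those in ring-closure positions and inside branches).
Carbon count: 7.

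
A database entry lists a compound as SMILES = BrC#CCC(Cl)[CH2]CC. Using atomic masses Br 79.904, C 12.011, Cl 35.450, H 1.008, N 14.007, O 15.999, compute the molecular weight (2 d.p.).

209.51 g/mol

First, the molecular formula is C7H10BrCl (counting implicit H from valence).
  Br: 1 × 79.904 = 79.904
  C: 7 × 12.011 = 84.077
  Cl: 1 × 35.450 = 35.450
  H: 10 × 1.008 = 10.080
Sum: 1×79.904 + 7×12.011 + 1×35.450 + 10×1.008 = 209.511 → 209.51 g/mol.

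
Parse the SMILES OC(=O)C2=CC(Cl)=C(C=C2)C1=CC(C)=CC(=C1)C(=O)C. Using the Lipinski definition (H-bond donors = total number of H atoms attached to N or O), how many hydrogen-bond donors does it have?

1

Donors: find every N or O and count the H atoms it carries.
  atom 1 (O): bond orders sum to 1 → 1 H
  atom 3 (O): bond orders sum to 2 → 0 H
  atom 19 (O): bond orders sum to 2 → 0 H
Lipinski HBD = 1.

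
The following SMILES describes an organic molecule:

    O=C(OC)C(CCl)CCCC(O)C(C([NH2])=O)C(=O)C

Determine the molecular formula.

Walk through each heavy atom and fill implicit hydrogens from standard valence (C 4, N 3, O 2, S 2, halogen 1):
  atom 1: O, bond orders sum to 2 (valence 2) → 0 H
  atom 2: C, bond orders sum to 4 (valence 4) → 0 H
  atom 3: O, bond orders sum to 2 (valence 2) → 0 H
  atom 4: C, bond orders sum to 1 (valence 4) → 3 H
  atom 5: C, bond orders sum to 3 (valence 4) → 1 H
  atom 6: C, bond orders sum to 2 (valence 4) → 2 H
  atom 7: Cl (halogen, monovalent) → 0 H
  atom 8: C, bond orders sum to 2 (valence 4) → 2 H
  atom 9: C, bond orders sum to 2 (valence 4) → 2 H
  atom 10: C, bond orders sum to 2 (valence 4) → 2 H
  atom 11: C, bond orders sum to 3 (valence 4) → 1 H
  atom 12: O, bond orders sum to 1 (valence 2) → 1 H
  atom 13: C, bond orders sum to 3 (valence 4) → 1 H
  atom 14: C, bond orders sum to 4 (valence 4) → 0 H
  atom 15: N with explicit H count 2
  atom 16: O, bond orders sum to 2 (valence 2) → 0 H
  atom 17: C, bond orders sum to 4 (valence 4) → 0 H
  atom 18: O, bond orders sum to 2 (valence 2) → 0 H
  atom 19: C, bond orders sum to 1 (valence 4) → 3 H
Totals → C:12, H:20, Cl:1, N:1, O:5.
In Hill order: C12H20ClNO5.

C12H20ClNO5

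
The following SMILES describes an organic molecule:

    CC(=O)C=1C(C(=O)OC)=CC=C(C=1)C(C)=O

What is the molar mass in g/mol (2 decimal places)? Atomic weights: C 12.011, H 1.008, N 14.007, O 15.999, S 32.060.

First, the molecular formula is C12H12O4 (counting implicit H from valence).
  C: 12 × 12.011 = 144.132
  H: 12 × 1.008 = 12.096
  O: 4 × 15.999 = 63.996
Sum: 12×12.011 + 12×1.008 + 4×15.999 = 220.224 → 220.22 g/mol.

220.22 g/mol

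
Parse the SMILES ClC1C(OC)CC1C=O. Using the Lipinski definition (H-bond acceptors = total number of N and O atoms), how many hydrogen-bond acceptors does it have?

2

N atoms: 0; O atoms: 2.
Lipinski HBA = 0 + 2 = 2.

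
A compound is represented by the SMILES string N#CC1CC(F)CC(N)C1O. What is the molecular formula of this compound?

Walk through each heavy atom and fill implicit hydrogens from standard valence (C 4, N 3, O 2, S 2, halogen 1):
  atom 1: N, bond orders sum to 3 (valence 3) → 0 H
  atom 2: C, bond orders sum to 4 (valence 4) → 0 H
  atom 3: C, bond orders sum to 3 (valence 4) → 1 H
  atom 4: C, bond orders sum to 2 (valence 4) → 2 H
  atom 5: C, bond orders sum to 3 (valence 4) → 1 H
  atom 6: F (halogen, monovalent) → 0 H
  atom 7: C, bond orders sum to 2 (valence 4) → 2 H
  atom 8: C, bond orders sum to 3 (valence 4) → 1 H
  atom 9: N, bond orders sum to 1 (valence 3) → 2 H
  atom 10: C, bond orders sum to 3 (valence 4) → 1 H
  atom 11: O, bond orders sum to 1 (valence 2) → 1 H
Totals → C:7, H:11, F:1, N:2, O:1.

C7H11FN2O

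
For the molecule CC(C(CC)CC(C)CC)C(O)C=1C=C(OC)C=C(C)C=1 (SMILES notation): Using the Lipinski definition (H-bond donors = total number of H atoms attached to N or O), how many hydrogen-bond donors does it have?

1

Donors: find every N or O and count the H atoms it carries.
  atom 12 (O): bond orders sum to 1 → 1 H
  atom 16 (O): bond orders sum to 2 → 0 H
Lipinski HBD = 1.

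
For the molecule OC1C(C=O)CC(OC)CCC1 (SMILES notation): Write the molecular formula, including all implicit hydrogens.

Walk through each heavy atom and fill implicit hydrogens from standard valence (C 4, N 3, O 2, S 2, halogen 1):
  atom 1: O, bond orders sum to 1 (valence 2) → 1 H
  atom 2: C, bond orders sum to 3 (valence 4) → 1 H
  atom 3: C, bond orders sum to 3 (valence 4) → 1 H
  atom 4: C, bond orders sum to 3 (valence 4) → 1 H
  atom 5: O, bond orders sum to 2 (valence 2) → 0 H
  atom 6: C, bond orders sum to 2 (valence 4) → 2 H
  atom 7: C, bond orders sum to 3 (valence 4) → 1 H
  atom 8: O, bond orders sum to 2 (valence 2) → 0 H
  atom 9: C, bond orders sum to 1 (valence 4) → 3 H
  atom 10: C, bond orders sum to 2 (valence 4) → 2 H
  atom 11: C, bond orders sum to 2 (valence 4) → 2 H
  atom 12: C, bond orders sum to 2 (valence 4) → 2 H
Totals → C:9, H:16, O:3.

C9H16O3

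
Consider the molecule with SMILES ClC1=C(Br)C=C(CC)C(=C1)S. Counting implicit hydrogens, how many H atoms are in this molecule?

Walk through each heavy atom and fill implicit hydrogens from standard valence (C 4, N 3, O 2, S 2, halogen 1):
  atom 1: Cl (halogen, monovalent) → 0 H
  atom 2: C, bond orders sum to 4 (valence 4) → 0 H
  atom 3: C, bond orders sum to 4 (valence 4) → 0 H
  atom 4: Br (halogen, monovalent) → 0 H
  atom 5: C, bond orders sum to 3 (valence 4) → 1 H
  atom 6: C, bond orders sum to 4 (valence 4) → 0 H
  atom 7: C, bond orders sum to 2 (valence 4) → 2 H
  atom 8: C, bond orders sum to 1 (valence 4) → 3 H
  atom 9: C, bond orders sum to 4 (valence 4) → 0 H
  atom 10: C, bond orders sum to 3 (valence 4) → 1 H
  atom 11: S, bond orders sum to 1 (valence 2) → 1 H
Total hydrogens: 8.

8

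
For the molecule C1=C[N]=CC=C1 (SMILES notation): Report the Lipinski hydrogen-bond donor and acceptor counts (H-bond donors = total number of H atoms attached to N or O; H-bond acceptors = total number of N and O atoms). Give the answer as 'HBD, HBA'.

0, 1

Donors: find every N or O and count the H atoms it carries.
  atom 3 (N): bond orders sum to 3 → 0 H
Lipinski HBD = 0.
Acceptors: N atoms = 1, O atoms = 0 → HBA = 1.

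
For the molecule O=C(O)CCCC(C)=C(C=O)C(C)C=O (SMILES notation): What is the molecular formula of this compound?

Walk through each heavy atom and fill implicit hydrogens from standard valence (C 4, N 3, O 2, S 2, halogen 1):
  atom 1: O, bond orders sum to 2 (valence 2) → 0 H
  atom 2: C, bond orders sum to 4 (valence 4) → 0 H
  atom 3: O, bond orders sum to 1 (valence 2) → 1 H
  atom 4: C, bond orders sum to 2 (valence 4) → 2 H
  atom 5: C, bond orders sum to 2 (valence 4) → 2 H
  atom 6: C, bond orders sum to 2 (valence 4) → 2 H
  atom 7: C, bond orders sum to 4 (valence 4) → 0 H
  atom 8: C, bond orders sum to 1 (valence 4) → 3 H
  atom 9: C, bond orders sum to 4 (valence 4) → 0 H
  atom 10: C, bond orders sum to 3 (valence 4) → 1 H
  atom 11: O, bond orders sum to 2 (valence 2) → 0 H
  atom 12: C, bond orders sum to 3 (valence 4) → 1 H
  atom 13: C, bond orders sum to 1 (valence 4) → 3 H
  atom 14: C, bond orders sum to 3 (valence 4) → 1 H
  atom 15: O, bond orders sum to 2 (valence 2) → 0 H
Totals → C:11, H:16, O:4.

C11H16O4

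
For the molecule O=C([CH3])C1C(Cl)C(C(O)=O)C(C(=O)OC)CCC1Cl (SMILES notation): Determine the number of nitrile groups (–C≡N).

0

Scan the SMILES for the nitrile motif — none present.
Groups that are present: 1 carboxylic acid, 1 ester, 1 ketone.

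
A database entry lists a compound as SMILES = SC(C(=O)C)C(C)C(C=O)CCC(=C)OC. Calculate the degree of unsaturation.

3

Degree of unsaturation = (number of rings) + (number of π bonds).
Ring closures in the SMILES: 0.
π bonds: 3 double bonds (each 1 DoU) → 3 DoU from unsaturation.
Total DoU = 0 + 3 = 3.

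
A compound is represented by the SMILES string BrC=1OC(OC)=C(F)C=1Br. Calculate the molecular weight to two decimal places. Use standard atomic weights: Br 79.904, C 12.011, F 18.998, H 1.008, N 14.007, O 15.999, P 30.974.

First, the molecular formula is C5H3Br2FO2 (counting implicit H from valence).
  Br: 2 × 79.904 = 159.808
  C: 5 × 12.011 = 60.055
  F: 1 × 18.998 = 18.998
  H: 3 × 1.008 = 3.024
  O: 2 × 15.999 = 31.998
Sum: 2×79.904 + 5×12.011 + 1×18.998 + 3×1.008 + 2×15.999 = 273.883 → 273.88 g/mol.

273.88 g/mol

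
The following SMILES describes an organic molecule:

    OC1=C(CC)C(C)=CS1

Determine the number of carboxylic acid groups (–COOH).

0

Scan the SMILES for the carboxylic acid motif — none present.
Groups that are present: 1 hydroxyl.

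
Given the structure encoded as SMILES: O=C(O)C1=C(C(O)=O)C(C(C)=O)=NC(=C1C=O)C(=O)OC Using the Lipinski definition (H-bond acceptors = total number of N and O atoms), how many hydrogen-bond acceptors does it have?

N atoms: 1; O atoms: 8.
Lipinski HBA = 1 + 8 = 9.

9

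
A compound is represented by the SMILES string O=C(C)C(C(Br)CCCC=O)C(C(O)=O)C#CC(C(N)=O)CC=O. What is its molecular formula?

Walk through each heavy atom and fill implicit hydrogens from standard valence (C 4, N 3, O 2, S 2, halogen 1):
  atom 1: O, bond orders sum to 2 (valence 2) → 0 H
  atom 2: C, bond orders sum to 4 (valence 4) → 0 H
  atom 3: C, bond orders sum to 1 (valence 4) → 3 H
  atom 4: C, bond orders sum to 3 (valence 4) → 1 H
  atom 5: C, bond orders sum to 3 (valence 4) → 1 H
  atom 6: Br (halogen, monovalent) → 0 H
  atom 7: C, bond orders sum to 2 (valence 4) → 2 H
  atom 8: C, bond orders sum to 2 (valence 4) → 2 H
  atom 9: C, bond orders sum to 2 (valence 4) → 2 H
  atom 10: C, bond orders sum to 3 (valence 4) → 1 H
  atom 11: O, bond orders sum to 2 (valence 2) → 0 H
  atom 12: C, bond orders sum to 3 (valence 4) → 1 H
  atom 13: C, bond orders sum to 4 (valence 4) → 0 H
  atom 14: O, bond orders sum to 1 (valence 2) → 1 H
  atom 15: O, bond orders sum to 2 (valence 2) → 0 H
  atom 16: C, bond orders sum to 4 (valence 4) → 0 H
  atom 17: C, bond orders sum to 4 (valence 4) → 0 H
  atom 18: C, bond orders sum to 3 (valence 4) → 1 H
  atom 19: C, bond orders sum to 4 (valence 4) → 0 H
  atom 20: N, bond orders sum to 1 (valence 3) → 2 H
  atom 21: O, bond orders sum to 2 (valence 2) → 0 H
  atom 22: C, bond orders sum to 2 (valence 4) → 2 H
  atom 23: C, bond orders sum to 3 (valence 4) → 1 H
  atom 24: O, bond orders sum to 2 (valence 2) → 0 H
Totals → C:16, H:20, Br:1, N:1, O:6.
In Hill order: C16H20BrNO6.

C16H20BrNO6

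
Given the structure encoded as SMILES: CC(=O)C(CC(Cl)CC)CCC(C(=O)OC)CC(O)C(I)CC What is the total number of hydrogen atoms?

30

Walk through each heavy atom and fill implicit hydrogens from standard valence (C 4, N 3, O 2, S 2, halogen 1):
  atom 1: C, bond orders sum to 1 (valence 4) → 3 H
  atom 2: C, bond orders sum to 4 (valence 4) → 0 H
  atom 3: O, bond orders sum to 2 (valence 2) → 0 H
  atom 4: C, bond orders sum to 3 (valence 4) → 1 H
  atom 5: C, bond orders sum to 2 (valence 4) → 2 H
  atom 6: C, bond orders sum to 3 (valence 4) → 1 H
  atom 7: Cl (halogen, monovalent) → 0 H
  atom 8: C, bond orders sum to 2 (valence 4) → 2 H
  atom 9: C, bond orders sum to 1 (valence 4) → 3 H
  atom 10: C, bond orders sum to 2 (valence 4) → 2 H
  atom 11: C, bond orders sum to 2 (valence 4) → 2 H
  atom 12: C, bond orders sum to 3 (valence 4) → 1 H
  atom 13: C, bond orders sum to 4 (valence 4) → 0 H
  atom 14: O, bond orders sum to 2 (valence 2) → 0 H
  atom 15: O, bond orders sum to 2 (valence 2) → 0 H
  atom 16: C, bond orders sum to 1 (valence 4) → 3 H
  atom 17: C, bond orders sum to 2 (valence 4) → 2 H
  atom 18: C, bond orders sum to 3 (valence 4) → 1 H
  atom 19: O, bond orders sum to 1 (valence 2) → 1 H
  atom 20: C, bond orders sum to 3 (valence 4) → 1 H
  atom 21: I (halogen, monovalent) → 0 H
  atom 22: C, bond orders sum to 2 (valence 4) → 2 H
  atom 23: C, bond orders sum to 1 (valence 4) → 3 H
Total hydrogens: 30.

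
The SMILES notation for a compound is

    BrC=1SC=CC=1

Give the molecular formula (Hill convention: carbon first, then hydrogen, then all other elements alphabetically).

Walk through each heavy atom and fill implicit hydrogens from standard valence (C 4, N 3, O 2, S 2, halogen 1):
  atom 1: Br (halogen, monovalent) → 0 H
  atom 2: C, bond orders sum to 4 (valence 4) → 0 H
  atom 3: S, bond orders sum to 2 (valence 2) → 0 H
  atom 4: C, bond orders sum to 3 (valence 4) → 1 H
  atom 5: C, bond orders sum to 3 (valence 4) → 1 H
  atom 6: C, bond orders sum to 3 (valence 4) → 1 H
Totals → C:4, H:3, Br:1, S:1.

C4H3BrS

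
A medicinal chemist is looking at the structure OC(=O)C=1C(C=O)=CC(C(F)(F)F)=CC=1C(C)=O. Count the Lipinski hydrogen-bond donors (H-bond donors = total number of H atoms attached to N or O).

1

Donors: find every N or O and count the H atoms it carries.
  atom 1 (O): bond orders sum to 1 → 1 H
  atom 3 (O): bond orders sum to 2 → 0 H
  atom 7 (O): bond orders sum to 2 → 0 H
  atom 18 (O): bond orders sum to 2 → 0 H
Lipinski HBD = 1.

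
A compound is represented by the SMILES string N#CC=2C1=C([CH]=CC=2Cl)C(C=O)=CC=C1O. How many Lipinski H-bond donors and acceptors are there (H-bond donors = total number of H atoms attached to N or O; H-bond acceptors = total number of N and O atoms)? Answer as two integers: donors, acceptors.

Donors: find every N or O and count the H atoms it carries.
  atom 1 (N): bond orders sum to 3 → 0 H
  atom 12 (O): bond orders sum to 2 → 0 H
  atom 16 (O): bond orders sum to 1 → 1 H
Lipinski HBD = 1.
Acceptors: N atoms = 1, O atoms = 2 → HBA = 3.

1, 3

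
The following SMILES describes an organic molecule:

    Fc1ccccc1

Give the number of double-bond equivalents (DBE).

4

Molecular formula: C6H5F.
DoU = (2C + 2 + N − H − X) / 2, where X is the halogen count and O/S are ignored.
    = (2·6 + 2 + 0 − 5 − 1) / 2 = 8 / 2 = 4.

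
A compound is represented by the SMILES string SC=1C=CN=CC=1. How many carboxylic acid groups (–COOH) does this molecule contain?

0

Scan the SMILES for the carboxylic acid motif — none present.
Groups that are present: 1 thiol.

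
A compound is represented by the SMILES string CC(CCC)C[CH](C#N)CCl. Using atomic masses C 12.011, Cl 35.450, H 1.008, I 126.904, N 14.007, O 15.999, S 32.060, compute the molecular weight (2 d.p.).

First, the molecular formula is C9H16ClN (counting implicit H from valence).
  C: 9 × 12.011 = 108.099
  Cl: 1 × 35.450 = 35.450
  H: 16 × 1.008 = 16.128
  N: 1 × 14.007 = 14.007
Sum: 9×12.011 + 1×35.450 + 16×1.008 + 1×14.007 = 173.684 → 173.68 g/mol.

173.68 g/mol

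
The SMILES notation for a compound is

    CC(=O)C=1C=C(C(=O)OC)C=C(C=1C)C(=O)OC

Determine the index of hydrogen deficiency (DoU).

7

Degree of unsaturation = (number of rings) + (number of π bonds).
Ring closures in the SMILES: 1.
π bonds: 6 double bonds (each 1 DoU) → 6 DoU from unsaturation.
Total DoU = 1 + 6 = 7.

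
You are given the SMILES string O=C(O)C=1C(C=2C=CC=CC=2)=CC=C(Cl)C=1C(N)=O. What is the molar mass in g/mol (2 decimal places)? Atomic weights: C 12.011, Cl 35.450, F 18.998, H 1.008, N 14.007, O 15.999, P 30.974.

275.69 g/mol

First, the molecular formula is C14H10ClNO3 (counting implicit H from valence).
  C: 14 × 12.011 = 168.154
  Cl: 1 × 35.450 = 35.450
  H: 10 × 1.008 = 10.080
  N: 1 × 14.007 = 14.007
  O: 3 × 15.999 = 47.997
Sum: 14×12.011 + 1×35.450 + 10×1.008 + 1×14.007 + 3×15.999 = 275.688 → 275.69 g/mol.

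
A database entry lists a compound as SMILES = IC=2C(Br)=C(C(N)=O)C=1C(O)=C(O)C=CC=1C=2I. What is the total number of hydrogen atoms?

Walk through each heavy atom and fill implicit hydrogens from standard valence (C 4, N 3, O 2, S 2, halogen 1):
  atom 1: I (halogen, monovalent) → 0 H
  atom 2: C, bond orders sum to 4 (valence 4) → 0 H
  atom 3: C, bond orders sum to 4 (valence 4) → 0 H
  atom 4: Br (halogen, monovalent) → 0 H
  atom 5: C, bond orders sum to 4 (valence 4) → 0 H
  atom 6: C, bond orders sum to 4 (valence 4) → 0 H
  atom 7: N, bond orders sum to 1 (valence 3) → 2 H
  atom 8: O, bond orders sum to 2 (valence 2) → 0 H
  atom 9: C, bond orders sum to 4 (valence 4) → 0 H
  atom 10: C, bond orders sum to 4 (valence 4) → 0 H
  atom 11: O, bond orders sum to 1 (valence 2) → 1 H
  atom 12: C, bond orders sum to 4 (valence 4) → 0 H
  atom 13: O, bond orders sum to 1 (valence 2) → 1 H
  atom 14: C, bond orders sum to 3 (valence 4) → 1 H
  atom 15: C, bond orders sum to 3 (valence 4) → 1 H
  atom 16: C, bond orders sum to 4 (valence 4) → 0 H
  atom 17: C, bond orders sum to 4 (valence 4) → 0 H
  atom 18: I (halogen, monovalent) → 0 H
Total hydrogens: 6.

6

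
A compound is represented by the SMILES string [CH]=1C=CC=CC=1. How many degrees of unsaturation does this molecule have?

4

Molecular formula: C6H6.
DoU = (2C + 2 + N − H − X) / 2, where X is the halogen count and O/S are ignored.
    = (2·6 + 2 + 0 − 6 − 0) / 2 = 8 / 2 = 4.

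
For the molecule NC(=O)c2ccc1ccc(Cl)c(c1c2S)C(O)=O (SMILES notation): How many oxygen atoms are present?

3

Scan the SMILES for O atoms (remember two-letter symbols like Cl and Br are single atoms).
Oxygen count: 3.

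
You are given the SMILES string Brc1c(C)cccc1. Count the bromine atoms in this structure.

1

Scan the SMILES for Br atoms (remember two-letter symbols like Cl and Br are single atoms).
Bromine count: 1.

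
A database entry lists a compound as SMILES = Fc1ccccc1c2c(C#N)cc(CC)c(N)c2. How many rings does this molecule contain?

2

In SMILES, each pair of matching ring-closure digits denotes one ring-closing bond; the number of such bonds equals the number of independent rings.
Ring-closure bonds here: 2.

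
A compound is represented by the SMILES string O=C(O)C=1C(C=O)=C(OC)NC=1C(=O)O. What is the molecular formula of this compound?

Walk through each heavy atom and fill implicit hydrogens from standard valence (C 4, N 3, O 2, S 2, halogen 1):
  atom 1: O, bond orders sum to 2 (valence 2) → 0 H
  atom 2: C, bond orders sum to 4 (valence 4) → 0 H
  atom 3: O, bond orders sum to 1 (valence 2) → 1 H
  atom 4: C, bond orders sum to 4 (valence 4) → 0 H
  atom 5: C, bond orders sum to 4 (valence 4) → 0 H
  atom 6: C, bond orders sum to 3 (valence 4) → 1 H
  atom 7: O, bond orders sum to 2 (valence 2) → 0 H
  atom 8: C, bond orders sum to 4 (valence 4) → 0 H
  atom 9: O, bond orders sum to 2 (valence 2) → 0 H
  atom 10: C, bond orders sum to 1 (valence 4) → 3 H
  atom 11: N, bond orders sum to 2 (valence 3) → 1 H
  atom 12: C, bond orders sum to 4 (valence 4) → 0 H
  atom 13: C, bond orders sum to 4 (valence 4) → 0 H
  atom 14: O, bond orders sum to 2 (valence 2) → 0 H
  atom 15: O, bond orders sum to 1 (valence 2) → 1 H
Totals → C:8, H:7, N:1, O:6.
In Hill order: C8H7NO6.

C8H7NO6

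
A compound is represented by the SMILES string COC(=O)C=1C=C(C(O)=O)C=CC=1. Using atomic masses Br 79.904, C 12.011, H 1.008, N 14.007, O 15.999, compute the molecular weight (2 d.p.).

First, the molecular formula is C9H8O4 (counting implicit H from valence).
  C: 9 × 12.011 = 108.099
  H: 8 × 1.008 = 8.064
  O: 4 × 15.999 = 63.996
Sum: 9×12.011 + 8×1.008 + 4×15.999 = 180.159 → 180.16 g/mol.

180.16 g/mol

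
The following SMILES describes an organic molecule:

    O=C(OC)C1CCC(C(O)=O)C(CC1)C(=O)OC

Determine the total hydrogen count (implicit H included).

Walk through each heavy atom and fill implicit hydrogens from standard valence (C 4, N 3, O 2, S 2, halogen 1):
  atom 1: O, bond orders sum to 2 (valence 2) → 0 H
  atom 2: C, bond orders sum to 4 (valence 4) → 0 H
  atom 3: O, bond orders sum to 2 (valence 2) → 0 H
  atom 4: C, bond orders sum to 1 (valence 4) → 3 H
  atom 5: C, bond orders sum to 3 (valence 4) → 1 H
  atom 6: C, bond orders sum to 2 (valence 4) → 2 H
  atom 7: C, bond orders sum to 2 (valence 4) → 2 H
  atom 8: C, bond orders sum to 3 (valence 4) → 1 H
  atom 9: C, bond orders sum to 4 (valence 4) → 0 H
  atom 10: O, bond orders sum to 1 (valence 2) → 1 H
  atom 11: O, bond orders sum to 2 (valence 2) → 0 H
  atom 12: C, bond orders sum to 3 (valence 4) → 1 H
  atom 13: C, bond orders sum to 2 (valence 4) → 2 H
  atom 14: C, bond orders sum to 2 (valence 4) → 2 H
  atom 15: C, bond orders sum to 4 (valence 4) → 0 H
  atom 16: O, bond orders sum to 2 (valence 2) → 0 H
  atom 17: O, bond orders sum to 2 (valence 2) → 0 H
  atom 18: C, bond orders sum to 1 (valence 4) → 3 H
Total hydrogens: 18.

18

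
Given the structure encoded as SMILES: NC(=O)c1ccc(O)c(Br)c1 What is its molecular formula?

Walk through each heavy atom and fill implicit hydrogens from standard valence (C 4, N 3, O 2, S 2, halogen 1); for lowercase aromatic atoms, an aromatic c carries 1 H when it has two neighbours and 0 H with three, and aromatic n carries 0 H:
  atom 1: N, bond orders sum to 1 (valence 3) → 2 H
  atom 2: C, bond orders sum to 4 (valence 4) → 0 H
  atom 3: O, bond orders sum to 2 (valence 2) → 0 H
  atom 4: aromatic c, 3 neighbours → 0 H
  atom 5: aromatic c, 2 neighbours → 1 H
  atom 6: aromatic c, 2 neighbours → 1 H
  atom 7: aromatic c, 3 neighbours → 0 H
  atom 8: O, bond orders sum to 1 (valence 2) → 1 H
  atom 9: aromatic c, 3 neighbours → 0 H
  atom 10: Br (halogen, monovalent) → 0 H
  atom 11: aromatic c, 2 neighbours → 1 H
Totals → C:7, H:6, Br:1, N:1, O:2.
In Hill order: C7H6BrNO2.

C7H6BrNO2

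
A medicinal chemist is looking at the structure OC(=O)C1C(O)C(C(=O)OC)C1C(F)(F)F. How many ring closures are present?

In SMILES, each pair of matching ring-closure digits denotes one ring-closing bond; the number of such bonds equals the number of independent rings.
Ring-closure bonds here: 1.

1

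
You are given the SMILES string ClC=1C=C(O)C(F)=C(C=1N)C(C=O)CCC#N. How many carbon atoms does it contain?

Count every carbon token in the SMILES (each C, including those in ring-closure positions and inside branches).
Carbon count: 11.

11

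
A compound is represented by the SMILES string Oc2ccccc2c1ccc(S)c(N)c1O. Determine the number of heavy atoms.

Every atom symbol written in the SMILES (organic subset) is one heavy atom; implicit H are not written.
Heavy atoms by element → C:12, N:1, O:2, S:1.
Total: 16.

16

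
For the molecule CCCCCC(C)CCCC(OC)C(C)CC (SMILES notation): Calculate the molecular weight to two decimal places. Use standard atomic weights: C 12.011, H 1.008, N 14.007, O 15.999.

242.45 g/mol

First, the molecular formula is C16H34O (counting implicit H from valence).
  C: 16 × 12.011 = 192.176
  H: 34 × 1.008 = 34.272
  O: 1 × 15.999 = 15.999
Sum: 16×12.011 + 34×1.008 + 1×15.999 = 242.447 → 242.45 g/mol.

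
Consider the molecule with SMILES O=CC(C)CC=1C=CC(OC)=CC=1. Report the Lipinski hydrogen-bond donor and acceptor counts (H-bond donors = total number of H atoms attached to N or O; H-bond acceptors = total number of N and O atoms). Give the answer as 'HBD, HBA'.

0, 2

Donors: find every N or O and count the H atoms it carries.
  atom 1 (O): bond orders sum to 2 → 0 H
  atom 10 (O): bond orders sum to 2 → 0 H
Lipinski HBD = 0.
Acceptors: N atoms = 0, O atoms = 2 → HBA = 2.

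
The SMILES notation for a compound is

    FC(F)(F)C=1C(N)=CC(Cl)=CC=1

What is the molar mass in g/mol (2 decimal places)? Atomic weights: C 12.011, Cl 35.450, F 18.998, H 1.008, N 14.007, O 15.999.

First, the molecular formula is C7H5ClF3N (counting implicit H from valence).
  C: 7 × 12.011 = 84.077
  Cl: 1 × 35.450 = 35.450
  F: 3 × 18.998 = 56.994
  H: 5 × 1.008 = 5.040
  N: 1 × 14.007 = 14.007
Sum: 7×12.011 + 1×35.450 + 3×18.998 + 5×1.008 + 1×14.007 = 195.568 → 195.57 g/mol.

195.57 g/mol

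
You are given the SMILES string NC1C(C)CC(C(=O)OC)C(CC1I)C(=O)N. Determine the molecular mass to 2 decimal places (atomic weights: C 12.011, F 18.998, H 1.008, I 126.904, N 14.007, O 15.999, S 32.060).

First, the molecular formula is C11H19IN2O3 (counting implicit H from valence).
  C: 11 × 12.011 = 132.121
  H: 19 × 1.008 = 19.152
  I: 1 × 126.904 = 126.904
  N: 2 × 14.007 = 28.014
  O: 3 × 15.999 = 47.997
Sum: 11×12.011 + 19×1.008 + 1×126.904 + 2×14.007 + 3×15.999 = 354.188 → 354.19 g/mol.

354.19 g/mol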